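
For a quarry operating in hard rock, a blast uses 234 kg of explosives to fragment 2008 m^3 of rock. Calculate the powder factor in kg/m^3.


Powder factor = explosive mass / rock volume
= 234 / 2008
= 0.1165 kg/m^3

0.1165 kg/m^3


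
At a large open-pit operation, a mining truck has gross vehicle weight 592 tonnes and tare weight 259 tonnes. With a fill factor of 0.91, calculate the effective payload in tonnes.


303.03 tonnes

Maximum payload = gross - tare
= 592 - 259 = 333 tonnes
Effective payload = max payload * fill factor
= 333 * 0.91
= 303.03 tonnes


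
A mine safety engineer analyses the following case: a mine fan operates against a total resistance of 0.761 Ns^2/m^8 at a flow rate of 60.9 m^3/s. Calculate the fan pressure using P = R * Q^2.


2822.4044 Pa

Compute Q^2:
Q^2 = 60.9^2 = 3708.81
Compute pressure:
P = R * Q^2 = 0.761 * 3708.81
= 2822.4044 Pa


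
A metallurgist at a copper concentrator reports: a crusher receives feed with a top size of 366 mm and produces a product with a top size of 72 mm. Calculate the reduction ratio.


5.0833

Reduction ratio = feed size / product size
= 366 / 72
= 5.0833


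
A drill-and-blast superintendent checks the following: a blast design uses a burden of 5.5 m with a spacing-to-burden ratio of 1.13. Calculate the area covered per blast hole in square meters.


34.1825 m^2

First, find the spacing:
Spacing = burden * ratio = 5.5 * 1.13
= 6.215 m
Then, calculate the area:
Area = burden * spacing = 5.5 * 6.215
= 34.1825 m^2


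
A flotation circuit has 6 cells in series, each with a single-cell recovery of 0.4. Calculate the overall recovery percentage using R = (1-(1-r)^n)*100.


Complement of single-cell recovery:
1 - r = 1 - 0.4 = 0.6
Raise to power n:
(1 - r)^6 = 0.6^6 = 0.046656
Overall recovery:
R = (1 - 0.046656) * 100
= 95.3344%

95.3344%


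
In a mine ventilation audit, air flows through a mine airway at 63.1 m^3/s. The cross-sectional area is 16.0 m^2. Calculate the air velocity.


Velocity = flow rate / cross-sectional area
= 63.1 / 16.0
= 3.9438 m/s

3.9438 m/s


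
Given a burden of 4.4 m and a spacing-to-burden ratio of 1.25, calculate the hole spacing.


5.5 m

Spacing = burden * ratio
= 4.4 * 1.25
= 5.5 m


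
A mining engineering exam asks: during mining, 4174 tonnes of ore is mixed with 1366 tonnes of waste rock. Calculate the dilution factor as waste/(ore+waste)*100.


24.657%

Total material = ore + waste
= 4174 + 1366 = 5540 tonnes
Dilution = waste / total * 100
= 1366 / 5540 * 100
= 0.2465703971 * 100
= 24.657%


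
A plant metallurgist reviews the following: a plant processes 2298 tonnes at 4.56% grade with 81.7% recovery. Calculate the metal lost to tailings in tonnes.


Total metal in feed:
= 2298 * 4.56 / 100 = 104.7888 tonnes
Metal recovered:
= 104.7888 * 81.7 / 100 = 85.6124496 tonnes
Metal lost to tailings:
= 104.7888 - 85.6124496
= 19.1764 tonnes

19.1764 tonnes


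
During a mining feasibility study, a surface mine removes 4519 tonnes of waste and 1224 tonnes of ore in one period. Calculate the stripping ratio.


3.692

Stripping ratio = waste tonnage / ore tonnage
= 4519 / 1224
= 3.692


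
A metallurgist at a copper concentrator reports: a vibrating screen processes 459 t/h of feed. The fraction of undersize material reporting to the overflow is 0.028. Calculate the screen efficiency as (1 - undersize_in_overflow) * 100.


Screen efficiency = (1 - fraction of undersize in overflow) * 100
= (1 - 0.028) * 100
= 0.972 * 100
= 97.2%

97.2%


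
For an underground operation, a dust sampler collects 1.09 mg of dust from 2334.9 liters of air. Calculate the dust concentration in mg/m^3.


Convert liters to m^3: 1 m^3 = 1000 L
Concentration = mass / volume * 1000
= 1.09 / 2334.9 * 1000
= 0.0004668294145 * 1000
= 0.4668 mg/m^3

0.4668 mg/m^3


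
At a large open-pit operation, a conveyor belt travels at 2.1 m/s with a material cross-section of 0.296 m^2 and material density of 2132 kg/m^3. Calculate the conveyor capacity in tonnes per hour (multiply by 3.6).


Volumetric flow = speed * area
= 2.1 * 0.296 = 0.6216 m^3/s
Mass flow = volumetric * density
= 0.6216 * 2132 = 1325.2512 kg/s
Convert to t/h: multiply by 3.6
Capacity = 1325.2512 * 3.6
= 4770.9043 t/h

4770.9043 t/h


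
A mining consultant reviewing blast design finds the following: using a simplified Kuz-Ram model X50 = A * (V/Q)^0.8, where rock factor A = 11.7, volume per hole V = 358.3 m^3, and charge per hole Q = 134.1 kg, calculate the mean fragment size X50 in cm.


Compute V/Q:
V/Q = 358.3 / 134.1 = 2.671886652
Raise to the power 0.8:
(V/Q)^0.8 = 2.671886652^0.8 = 2.195100579
Multiply by A:
X50 = 11.7 * 2.195100579
= 25.6827 cm

25.6827 cm


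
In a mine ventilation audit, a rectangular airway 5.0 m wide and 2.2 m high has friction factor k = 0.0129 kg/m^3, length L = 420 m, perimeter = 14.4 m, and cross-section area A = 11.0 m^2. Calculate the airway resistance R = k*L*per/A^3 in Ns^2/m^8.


0.0586 Ns^2/m^8

Compute the numerator:
k * L * per = 0.0129 * 420 * 14.4
= 78.0192
Compute the denominator:
A^3 = 11.0^3 = 1331
Resistance:
R = 78.0192 / 1331
= 0.0586 Ns^2/m^8


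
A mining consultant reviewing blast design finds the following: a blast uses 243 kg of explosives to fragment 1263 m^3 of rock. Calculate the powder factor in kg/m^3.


Powder factor = explosive mass / rock volume
= 243 / 1263
= 0.1924 kg/m^3

0.1924 kg/m^3


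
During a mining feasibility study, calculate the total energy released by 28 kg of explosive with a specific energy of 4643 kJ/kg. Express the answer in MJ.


130.004 MJ

Energy = mass * specific_energy / 1000
= 28 * 4643 / 1000
= 130004 / 1000
= 130.004 MJ


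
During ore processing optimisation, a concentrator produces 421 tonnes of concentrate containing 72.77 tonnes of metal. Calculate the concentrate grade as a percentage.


Grade = (metal in concentrate / concentrate mass) * 100
= (72.77 / 421) * 100
= 0.1728503563 * 100
= 17.285%

17.285%


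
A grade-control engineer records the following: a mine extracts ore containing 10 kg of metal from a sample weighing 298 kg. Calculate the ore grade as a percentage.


Ore grade = (metal mass / ore mass) * 100
= (10 / 298) * 100
= 0.03355704698 * 100
= 3.3557%

3.3557%


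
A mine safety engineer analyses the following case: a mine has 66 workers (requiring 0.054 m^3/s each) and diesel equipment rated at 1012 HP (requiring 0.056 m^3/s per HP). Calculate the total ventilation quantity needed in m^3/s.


60.236 m^3/s

Airflow for workers:
Q_people = 66 * 0.054 = 3.564 m^3/s
Airflow for diesel equipment:
Q_diesel = 1012 * 0.056 = 56.672 m^3/s
Total ventilation:
Q_total = 3.564 + 56.672
= 60.236 m^3/s


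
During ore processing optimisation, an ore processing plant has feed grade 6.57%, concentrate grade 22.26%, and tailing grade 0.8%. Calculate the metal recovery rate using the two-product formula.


Using the two-product formula:
R = 100 * c * (f - t) / (f * (c - t))
Numerator = 100 * 22.26 * (6.57 - 0.8)
= 100 * 22.26 * 5.77
= 12844.02
Denominator = 6.57 * (22.26 - 0.8)
= 6.57 * 21.46
= 140.9922
R = 12844.02 / 140.9922
= 91.0974%

91.0974%


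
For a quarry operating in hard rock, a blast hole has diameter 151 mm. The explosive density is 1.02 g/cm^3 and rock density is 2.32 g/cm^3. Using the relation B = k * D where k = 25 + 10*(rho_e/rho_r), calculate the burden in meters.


4.4389 m

First, compute k:
rho_e / rho_r = 1.02 / 2.32 = 0.4396551724
k = 25 + 10 * 0.4396551724 = 29.39655172
Then, compute burden:
B = k * D / 1000 = 29.39655172 * 151 / 1000
= 4438.87931 / 1000
= 4.4389 m


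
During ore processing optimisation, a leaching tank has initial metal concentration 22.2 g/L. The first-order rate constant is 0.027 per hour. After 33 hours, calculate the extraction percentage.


58.9755%

Compute the exponent:
-k * t = -0.027 * 33 = -0.891
Remaining concentration:
C = 22.2 * exp(-0.891)
= 22.2 * 0.4102453023
= 9.10744571 g/L
Extracted = 22.2 - 9.10744571 = 13.09255429 g/L
Extraction % = 13.09255429 / 22.2 * 100
= 58.9755%


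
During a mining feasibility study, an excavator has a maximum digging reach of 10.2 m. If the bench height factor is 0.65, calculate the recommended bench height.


6.63 m

Bench height = reach * factor
= 10.2 * 0.65
= 6.63 m


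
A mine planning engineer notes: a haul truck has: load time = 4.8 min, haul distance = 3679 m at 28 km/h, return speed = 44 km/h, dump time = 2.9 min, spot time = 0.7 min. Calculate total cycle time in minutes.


21.3004 min

Convert haul speed to m/min: 28 * 1000/60 = 466.6666667 m/min
Haul time = 3679 / 466.6666667 = 7.883571429 min
Convert return speed to m/min: 44 * 1000/60 = 733.3333333 m/min
Return time = 3679 / 733.3333333 = 5.016818182 min
Total cycle time:
= 4.8 + 7.883571429 + 2.9 + 5.016818182 + 0.7
= 21.3004 min


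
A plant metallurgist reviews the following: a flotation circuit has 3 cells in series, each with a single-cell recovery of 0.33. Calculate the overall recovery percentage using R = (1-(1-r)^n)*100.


69.9237%

Complement of single-cell recovery:
1 - r = 1 - 0.33 = 0.67
Raise to power n:
(1 - r)^3 = 0.67^3 = 0.300763
Overall recovery:
R = (1 - 0.300763) * 100
= 69.9237%


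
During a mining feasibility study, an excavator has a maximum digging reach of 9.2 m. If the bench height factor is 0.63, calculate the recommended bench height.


5.796 m

Bench height = reach * factor
= 9.2 * 0.63
= 5.796 m


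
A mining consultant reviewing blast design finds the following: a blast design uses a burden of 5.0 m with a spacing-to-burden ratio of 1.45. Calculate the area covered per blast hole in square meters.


36.25 m^2

First, find the spacing:
Spacing = burden * ratio = 5.0 * 1.45
= 7.25 m
Then, calculate the area:
Area = burden * spacing = 5.0 * 7.25
= 36.25 m^2


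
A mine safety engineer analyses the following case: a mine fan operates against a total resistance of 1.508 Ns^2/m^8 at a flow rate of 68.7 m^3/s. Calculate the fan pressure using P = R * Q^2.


Compute Q^2:
Q^2 = 68.7^2 = 4719.69
Compute pressure:
P = R * Q^2 = 1.508 * 4719.69
= 7117.2925 Pa

7117.2925 Pa


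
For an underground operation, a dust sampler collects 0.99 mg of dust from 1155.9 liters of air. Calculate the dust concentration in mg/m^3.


Convert liters to m^3: 1 m^3 = 1000 L
Concentration = mass / volume * 1000
= 0.99 / 1155.9 * 1000
= 0.0008564754737 * 1000
= 0.8565 mg/m^3

0.8565 mg/m^3


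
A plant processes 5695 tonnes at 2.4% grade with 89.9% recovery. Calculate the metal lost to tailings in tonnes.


13.8047 tonnes

Total metal in feed:
= 5695 * 2.4 / 100 = 136.68 tonnes
Metal recovered:
= 136.68 * 89.9 / 100 = 122.87532 tonnes
Metal lost to tailings:
= 136.68 - 122.87532
= 13.8047 tonnes


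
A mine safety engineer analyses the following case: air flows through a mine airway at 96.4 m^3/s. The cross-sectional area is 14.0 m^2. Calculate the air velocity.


Velocity = flow rate / cross-sectional area
= 96.4 / 14.0
= 6.8857 m/s

6.8857 m/s


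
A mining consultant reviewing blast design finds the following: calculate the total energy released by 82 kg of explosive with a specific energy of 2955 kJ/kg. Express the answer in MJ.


242.31 MJ

Energy = mass * specific_energy / 1000
= 82 * 2955 / 1000
= 242310 / 1000
= 242.31 MJ


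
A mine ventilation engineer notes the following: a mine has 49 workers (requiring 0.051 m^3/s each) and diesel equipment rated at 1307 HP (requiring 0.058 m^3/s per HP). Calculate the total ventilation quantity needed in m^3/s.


Airflow for workers:
Q_people = 49 * 0.051 = 2.499 m^3/s
Airflow for diesel equipment:
Q_diesel = 1307 * 0.058 = 75.806 m^3/s
Total ventilation:
Q_total = 2.499 + 75.806
= 78.305 m^3/s

78.305 m^3/s


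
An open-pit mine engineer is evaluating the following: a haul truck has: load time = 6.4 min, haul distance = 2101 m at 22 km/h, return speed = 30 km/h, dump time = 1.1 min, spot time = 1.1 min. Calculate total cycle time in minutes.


18.532 min

Convert haul speed to m/min: 22 * 1000/60 = 366.6666667 m/min
Haul time = 2101 / 366.6666667 = 5.73 min
Convert return speed to m/min: 30 * 1000/60 = 500 m/min
Return time = 2101 / 500 = 4.202 min
Total cycle time:
= 6.4 + 5.73 + 1.1 + 4.202 + 1.1
= 18.532 min


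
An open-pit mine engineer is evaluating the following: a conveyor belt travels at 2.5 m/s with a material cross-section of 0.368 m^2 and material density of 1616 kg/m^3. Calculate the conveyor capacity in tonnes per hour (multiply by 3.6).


Volumetric flow = speed * area
= 2.5 * 0.368 = 0.92 m^3/s
Mass flow = volumetric * density
= 0.92 * 1616 = 1486.72 kg/s
Convert to t/h: multiply by 3.6
Capacity = 1486.72 * 3.6
= 5352.192 t/h

5352.192 t/h


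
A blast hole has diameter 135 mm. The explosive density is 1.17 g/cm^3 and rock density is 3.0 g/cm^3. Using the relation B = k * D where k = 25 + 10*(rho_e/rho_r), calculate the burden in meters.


3.9015 m

First, compute k:
rho_e / rho_r = 1.17 / 3.0 = 0.39
k = 25 + 10 * 0.39 = 28.9
Then, compute burden:
B = k * D / 1000 = 28.9 * 135 / 1000
= 3901.5 / 1000
= 3.9015 m


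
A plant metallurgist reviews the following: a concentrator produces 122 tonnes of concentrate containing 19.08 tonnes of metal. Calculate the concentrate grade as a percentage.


15.6393%

Grade = (metal in concentrate / concentrate mass) * 100
= (19.08 / 122) * 100
= 0.1563934426 * 100
= 15.6393%


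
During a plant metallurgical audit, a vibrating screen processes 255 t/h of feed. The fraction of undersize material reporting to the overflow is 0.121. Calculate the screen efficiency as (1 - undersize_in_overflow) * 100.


Screen efficiency = (1 - fraction of undersize in overflow) * 100
= (1 - 0.121) * 100
= 0.879 * 100
= 87.9%

87.9%


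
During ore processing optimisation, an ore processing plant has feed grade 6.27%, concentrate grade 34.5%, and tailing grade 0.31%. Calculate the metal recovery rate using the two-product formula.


Using the two-product formula:
R = 100 * c * (f - t) / (f * (c - t))
Numerator = 100 * 34.5 * (6.27 - 0.31)
= 100 * 34.5 * 5.96
= 20562.0
Denominator = 6.27 * (34.5 - 0.31)
= 6.27 * 34.19
= 214.3713
R = 20562.0 / 214.3713
= 95.9177%

95.9177%


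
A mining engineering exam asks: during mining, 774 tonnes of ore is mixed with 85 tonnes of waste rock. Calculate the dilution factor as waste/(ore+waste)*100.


9.8952%

Total material = ore + waste
= 774 + 85 = 859 tonnes
Dilution = waste / total * 100
= 85 / 859 * 100
= 0.09895227008 * 100
= 9.8952%


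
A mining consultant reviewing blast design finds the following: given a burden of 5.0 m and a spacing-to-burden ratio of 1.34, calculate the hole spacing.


Spacing = burden * ratio
= 5.0 * 1.34
= 6.7 m

6.7 m


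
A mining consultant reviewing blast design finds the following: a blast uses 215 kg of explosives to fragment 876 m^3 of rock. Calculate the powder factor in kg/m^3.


0.2454 kg/m^3

Powder factor = explosive mass / rock volume
= 215 / 876
= 0.2454 kg/m^3


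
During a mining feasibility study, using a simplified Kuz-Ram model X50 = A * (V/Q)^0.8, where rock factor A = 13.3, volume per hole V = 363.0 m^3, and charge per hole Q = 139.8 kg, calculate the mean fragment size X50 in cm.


Compute V/Q:
V/Q = 363.0 / 139.8 = 2.596566524
Raise to the power 0.8:
(V/Q)^0.8 = 2.596566524^0.8 = 2.145455756
Multiply by A:
X50 = 13.3 * 2.145455756
= 28.5346 cm

28.5346 cm


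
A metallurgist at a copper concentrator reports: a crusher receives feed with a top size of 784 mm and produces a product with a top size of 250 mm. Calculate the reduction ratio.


3.136

Reduction ratio = feed size / product size
= 784 / 250
= 3.136


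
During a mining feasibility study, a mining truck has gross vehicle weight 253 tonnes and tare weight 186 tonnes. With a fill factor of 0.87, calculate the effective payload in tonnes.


Maximum payload = gross - tare
= 253 - 186 = 67 tonnes
Effective payload = max payload * fill factor
= 67 * 0.87
= 58.29 tonnes

58.29 tonnes


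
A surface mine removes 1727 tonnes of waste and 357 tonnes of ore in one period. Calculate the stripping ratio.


4.8375

Stripping ratio = waste tonnage / ore tonnage
= 1727 / 357
= 4.8375


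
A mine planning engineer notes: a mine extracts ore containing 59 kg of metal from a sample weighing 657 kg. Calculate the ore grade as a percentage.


8.9802%

Ore grade = (metal mass / ore mass) * 100
= (59 / 657) * 100
= 0.0898021309 * 100
= 8.9802%


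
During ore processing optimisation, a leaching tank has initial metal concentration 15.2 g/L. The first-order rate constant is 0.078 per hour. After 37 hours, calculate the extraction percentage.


94.4201%

Compute the exponent:
-k * t = -0.078 * 37 = -2.886
Remaining concentration:
C = 15.2 * exp(-2.886)
= 15.2 * 0.05579896267
= 0.8481442325 g/L
Extracted = 15.2 - 0.8481442325 = 14.35185577 g/L
Extraction % = 14.35185577 / 15.2 * 100
= 94.4201%


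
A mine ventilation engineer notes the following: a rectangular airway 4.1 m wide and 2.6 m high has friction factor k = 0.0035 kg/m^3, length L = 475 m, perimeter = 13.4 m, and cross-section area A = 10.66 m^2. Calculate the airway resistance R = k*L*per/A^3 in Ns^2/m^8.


0.0184 Ns^2/m^8

Compute the numerator:
k * L * per = 0.0035 * 475 * 13.4
= 22.2775
Compute the denominator:
A^3 = 10.66^3 = 1211.355496
Resistance:
R = 22.2775 / 1211.355496
= 0.0184 Ns^2/m^8


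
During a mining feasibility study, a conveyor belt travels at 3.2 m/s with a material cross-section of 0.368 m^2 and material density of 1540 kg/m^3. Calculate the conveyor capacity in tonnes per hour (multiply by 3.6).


Volumetric flow = speed * area
= 3.2 * 0.368 = 1.1776 m^3/s
Mass flow = volumetric * density
= 1.1776 * 1540 = 1813.504 kg/s
Convert to t/h: multiply by 3.6
Capacity = 1813.504 * 3.6
= 6528.6144 t/h

6528.6144 t/h


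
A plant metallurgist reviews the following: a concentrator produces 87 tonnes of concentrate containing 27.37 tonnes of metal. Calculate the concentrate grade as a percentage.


31.4598%

Grade = (metal in concentrate / concentrate mass) * 100
= (27.37 / 87) * 100
= 0.3145977011 * 100
= 31.4598%


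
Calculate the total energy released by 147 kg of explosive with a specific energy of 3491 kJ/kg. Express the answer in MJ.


513.177 MJ

Energy = mass * specific_energy / 1000
= 147 * 3491 / 1000
= 513177 / 1000
= 513.177 MJ


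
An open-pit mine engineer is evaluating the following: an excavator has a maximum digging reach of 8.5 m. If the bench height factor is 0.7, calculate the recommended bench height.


5.95 m

Bench height = reach * factor
= 8.5 * 0.7
= 5.95 m


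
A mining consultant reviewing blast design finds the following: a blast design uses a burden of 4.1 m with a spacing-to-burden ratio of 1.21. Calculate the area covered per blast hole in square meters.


20.3401 m^2

First, find the spacing:
Spacing = burden * ratio = 4.1 * 1.21
= 4.961 m
Then, calculate the area:
Area = burden * spacing = 4.1 * 4.961
= 20.3401 m^2


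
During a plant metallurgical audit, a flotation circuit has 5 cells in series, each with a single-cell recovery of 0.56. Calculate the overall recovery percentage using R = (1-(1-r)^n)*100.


98.3508%

Complement of single-cell recovery:
1 - r = 1 - 0.56 = 0.44
Raise to power n:
(1 - r)^5 = 0.44^5 = 0.0164916224
Overall recovery:
R = (1 - 0.0164916224) * 100
= 98.3508%


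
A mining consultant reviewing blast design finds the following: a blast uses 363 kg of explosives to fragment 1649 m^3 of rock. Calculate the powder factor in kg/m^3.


Powder factor = explosive mass / rock volume
= 363 / 1649
= 0.2201 kg/m^3

0.2201 kg/m^3


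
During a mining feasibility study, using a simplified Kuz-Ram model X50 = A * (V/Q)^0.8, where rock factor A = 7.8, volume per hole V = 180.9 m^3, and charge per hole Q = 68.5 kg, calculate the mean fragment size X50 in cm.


16.9626 cm

Compute V/Q:
V/Q = 180.9 / 68.5 = 2.640875912
Raise to the power 0.8:
(V/Q)^0.8 = 2.640875912^0.8 = 2.174695202
Multiply by A:
X50 = 7.8 * 2.174695202
= 16.9626 cm


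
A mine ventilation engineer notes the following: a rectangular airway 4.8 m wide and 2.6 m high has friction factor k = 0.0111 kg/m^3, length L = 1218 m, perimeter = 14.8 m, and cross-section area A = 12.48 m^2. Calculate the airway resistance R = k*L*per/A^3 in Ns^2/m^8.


0.1029 Ns^2/m^8

Compute the numerator:
k * L * per = 0.0111 * 1218 * 14.8
= 200.09304
Compute the denominator:
A^3 = 12.48^3 = 1943.764992
Resistance:
R = 200.09304 / 1943.764992
= 0.1029 Ns^2/m^8


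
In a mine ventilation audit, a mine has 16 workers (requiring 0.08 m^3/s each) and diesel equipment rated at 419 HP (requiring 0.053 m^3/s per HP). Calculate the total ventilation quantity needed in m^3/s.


Airflow for workers:
Q_people = 16 * 0.08 = 1.28 m^3/s
Airflow for diesel equipment:
Q_diesel = 419 * 0.053 = 22.207 m^3/s
Total ventilation:
Q_total = 1.28 + 22.207
= 23.487 m^3/s

23.487 m^3/s


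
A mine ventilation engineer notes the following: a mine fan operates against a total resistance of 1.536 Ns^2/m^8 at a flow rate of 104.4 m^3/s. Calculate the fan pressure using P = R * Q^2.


Compute Q^2:
Q^2 = 104.4^2 = 10899.36
Compute pressure:
P = R * Q^2 = 1.536 * 10899.36
= 16741.417 Pa

16741.417 Pa


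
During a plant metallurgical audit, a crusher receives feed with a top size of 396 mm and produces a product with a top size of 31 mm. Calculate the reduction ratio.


12.7742

Reduction ratio = feed size / product size
= 396 / 31
= 12.7742


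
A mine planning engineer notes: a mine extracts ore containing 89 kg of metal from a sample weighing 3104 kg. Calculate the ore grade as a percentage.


2.8673%

Ore grade = (metal mass / ore mass) * 100
= (89 / 3104) * 100
= 0.02867268041 * 100
= 2.8673%


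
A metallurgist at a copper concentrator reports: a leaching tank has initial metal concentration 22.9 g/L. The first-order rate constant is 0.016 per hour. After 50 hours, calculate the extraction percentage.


55.0671%

Compute the exponent:
-k * t = -0.016 * 50 = -0.8
Remaining concentration:
C = 22.9 * exp(-0.8)
= 22.9 * 0.4493289641
= 10.28963328 g/L
Extracted = 22.9 - 10.28963328 = 12.61036672 g/L
Extraction % = 12.61036672 / 22.9 * 100
= 55.0671%


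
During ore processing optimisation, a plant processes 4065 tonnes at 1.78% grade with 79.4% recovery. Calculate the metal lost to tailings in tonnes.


14.9055 tonnes

Total metal in feed:
= 4065 * 1.78 / 100 = 72.357 tonnes
Metal recovered:
= 72.357 * 79.4 / 100 = 57.451458 tonnes
Metal lost to tailings:
= 72.357 - 57.451458
= 14.9055 tonnes


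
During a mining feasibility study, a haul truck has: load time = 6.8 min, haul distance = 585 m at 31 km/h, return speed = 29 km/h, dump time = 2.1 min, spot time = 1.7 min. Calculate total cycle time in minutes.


Convert haul speed to m/min: 31 * 1000/60 = 516.6666667 m/min
Haul time = 585 / 516.6666667 = 1.132258065 min
Convert return speed to m/min: 29 * 1000/60 = 483.3333333 m/min
Return time = 585 / 483.3333333 = 1.210344828 min
Total cycle time:
= 6.8 + 1.132258065 + 2.1 + 1.210344828 + 1.7
= 12.9426 min

12.9426 min


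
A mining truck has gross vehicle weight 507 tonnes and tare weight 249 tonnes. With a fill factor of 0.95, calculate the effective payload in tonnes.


Maximum payload = gross - tare
= 507 - 249 = 258 tonnes
Effective payload = max payload * fill factor
= 258 * 0.95
= 245.1 tonnes

245.1 tonnes


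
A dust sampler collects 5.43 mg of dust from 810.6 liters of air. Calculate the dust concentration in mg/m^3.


Convert liters to m^3: 1 m^3 = 1000 L
Concentration = mass / volume * 1000
= 5.43 / 810.6 * 1000
= 0.006698741673 * 1000
= 6.6987 mg/m^3

6.6987 mg/m^3


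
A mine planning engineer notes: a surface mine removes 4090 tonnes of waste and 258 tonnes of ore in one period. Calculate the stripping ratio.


Stripping ratio = waste tonnage / ore tonnage
= 4090 / 258
= 15.8527

15.8527


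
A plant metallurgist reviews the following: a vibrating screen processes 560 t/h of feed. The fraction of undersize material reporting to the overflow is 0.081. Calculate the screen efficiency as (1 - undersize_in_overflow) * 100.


Screen efficiency = (1 - fraction of undersize in overflow) * 100
= (1 - 0.081) * 100
= 0.919 * 100
= 91.9%

91.9%


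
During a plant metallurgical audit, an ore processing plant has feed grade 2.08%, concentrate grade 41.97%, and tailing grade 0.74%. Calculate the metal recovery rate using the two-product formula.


65.5793%

Using the two-product formula:
R = 100 * c * (f - t) / (f * (c - t))
Numerator = 100 * 41.97 * (2.08 - 0.74)
= 100 * 41.97 * 1.34
= 5623.98
Denominator = 2.08 * (41.97 - 0.74)
= 2.08 * 41.23
= 85.7584
R = 5623.98 / 85.7584
= 65.5793%


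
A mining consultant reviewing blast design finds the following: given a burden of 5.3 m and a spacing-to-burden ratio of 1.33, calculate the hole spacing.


Spacing = burden * ratio
= 5.3 * 1.33
= 7.049 m

7.049 m


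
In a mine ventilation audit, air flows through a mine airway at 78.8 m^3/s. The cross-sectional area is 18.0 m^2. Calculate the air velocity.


4.3778 m/s

Velocity = flow rate / cross-sectional area
= 78.8 / 18.0
= 4.3778 m/s


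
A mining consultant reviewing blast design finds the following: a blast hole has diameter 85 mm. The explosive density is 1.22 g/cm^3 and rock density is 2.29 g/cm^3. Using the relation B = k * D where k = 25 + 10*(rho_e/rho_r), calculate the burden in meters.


2.5778 m

First, compute k:
rho_e / rho_r = 1.22 / 2.29 = 0.5327510917
k = 25 + 10 * 0.5327510917 = 30.32751092
Then, compute burden:
B = k * D / 1000 = 30.32751092 * 85 / 1000
= 2577.838428 / 1000
= 2.5778 m


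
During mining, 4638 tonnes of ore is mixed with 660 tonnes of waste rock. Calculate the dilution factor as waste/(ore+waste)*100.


12.4575%

Total material = ore + waste
= 4638 + 660 = 5298 tonnes
Dilution = waste / total * 100
= 660 / 5298 * 100
= 0.1245753114 * 100
= 12.4575%


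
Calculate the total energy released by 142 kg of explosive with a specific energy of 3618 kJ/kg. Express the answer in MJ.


513.756 MJ

Energy = mass * specific_energy / 1000
= 142 * 3618 / 1000
= 513756 / 1000
= 513.756 MJ


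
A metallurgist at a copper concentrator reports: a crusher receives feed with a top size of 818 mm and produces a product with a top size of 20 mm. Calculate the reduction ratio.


Reduction ratio = feed size / product size
= 818 / 20
= 40.9

40.9


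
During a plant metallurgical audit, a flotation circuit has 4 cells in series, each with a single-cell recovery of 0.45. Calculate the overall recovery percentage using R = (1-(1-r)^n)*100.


90.8494%

Complement of single-cell recovery:
1 - r = 1 - 0.45 = 0.55
Raise to power n:
(1 - r)^4 = 0.55^4 = 0.09150625
Overall recovery:
R = (1 - 0.09150625) * 100
= 90.8494%


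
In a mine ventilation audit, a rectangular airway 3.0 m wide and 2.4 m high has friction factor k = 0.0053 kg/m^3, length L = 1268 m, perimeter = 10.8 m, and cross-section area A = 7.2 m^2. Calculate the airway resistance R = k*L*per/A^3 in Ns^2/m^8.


0.1945 Ns^2/m^8

Compute the numerator:
k * L * per = 0.0053 * 1268 * 10.8
= 72.58032
Compute the denominator:
A^3 = 7.2^3 = 373.248
Resistance:
R = 72.58032 / 373.248
= 0.1945 Ns^2/m^8


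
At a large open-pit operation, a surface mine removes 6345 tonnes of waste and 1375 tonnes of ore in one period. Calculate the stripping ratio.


4.6145

Stripping ratio = waste tonnage / ore tonnage
= 6345 / 1375
= 4.6145


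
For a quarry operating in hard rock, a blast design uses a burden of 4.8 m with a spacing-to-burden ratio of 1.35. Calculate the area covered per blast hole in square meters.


31.104 m^2

First, find the spacing:
Spacing = burden * ratio = 4.8 * 1.35
= 6.48 m
Then, calculate the area:
Area = burden * spacing = 4.8 * 6.48
= 31.104 m^2


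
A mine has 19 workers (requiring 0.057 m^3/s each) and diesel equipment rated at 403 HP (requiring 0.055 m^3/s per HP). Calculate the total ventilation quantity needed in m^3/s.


23.248 m^3/s

Airflow for workers:
Q_people = 19 * 0.057 = 1.083 m^3/s
Airflow for diesel equipment:
Q_diesel = 403 * 0.055 = 22.165 m^3/s
Total ventilation:
Q_total = 1.083 + 22.165
= 23.248 m^3/s


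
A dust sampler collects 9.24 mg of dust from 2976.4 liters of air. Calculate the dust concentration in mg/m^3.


3.1044 mg/m^3

Convert liters to m^3: 1 m^3 = 1000 L
Concentration = mass / volume * 1000
= 9.24 / 2976.4 * 1000
= 0.003104421449 * 1000
= 3.1044 mg/m^3


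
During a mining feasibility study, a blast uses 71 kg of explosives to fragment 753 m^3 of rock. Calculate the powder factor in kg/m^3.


Powder factor = explosive mass / rock volume
= 71 / 753
= 0.0943 kg/m^3

0.0943 kg/m^3


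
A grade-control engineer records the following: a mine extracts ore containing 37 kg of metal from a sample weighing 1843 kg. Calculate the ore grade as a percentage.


Ore grade = (metal mass / ore mass) * 100
= (37 / 1843) * 100
= 0.0200759631 * 100
= 2.0076%

2.0076%


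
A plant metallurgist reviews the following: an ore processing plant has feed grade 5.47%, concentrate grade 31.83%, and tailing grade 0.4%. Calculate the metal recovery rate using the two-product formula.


93.867%

Using the two-product formula:
R = 100 * c * (f - t) / (f * (c - t))
Numerator = 100 * 31.83 * (5.47 - 0.4)
= 100 * 31.83 * 5.07
= 16137.81
Denominator = 5.47 * (31.83 - 0.4)
= 5.47 * 31.43
= 171.9221
R = 16137.81 / 171.9221
= 93.867%


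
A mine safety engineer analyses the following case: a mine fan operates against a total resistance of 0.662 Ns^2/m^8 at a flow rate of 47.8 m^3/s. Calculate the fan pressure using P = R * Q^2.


Compute Q^2:
Q^2 = 47.8^2 = 2284.84
Compute pressure:
P = R * Q^2 = 0.662 * 2284.84
= 1512.5641 Pa

1512.5641 Pa


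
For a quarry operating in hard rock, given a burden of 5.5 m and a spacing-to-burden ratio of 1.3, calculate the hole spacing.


7.15 m

Spacing = burden * ratio
= 5.5 * 1.3
= 7.15 m


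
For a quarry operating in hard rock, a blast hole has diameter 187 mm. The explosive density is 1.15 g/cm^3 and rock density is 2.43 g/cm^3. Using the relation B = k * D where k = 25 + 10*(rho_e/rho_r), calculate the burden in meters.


5.56 m

First, compute k:
rho_e / rho_r = 1.15 / 2.43 = 0.4732510288
k = 25 + 10 * 0.4732510288 = 29.73251029
Then, compute burden:
B = k * D / 1000 = 29.73251029 * 187 / 1000
= 5559.979424 / 1000
= 5.56 m


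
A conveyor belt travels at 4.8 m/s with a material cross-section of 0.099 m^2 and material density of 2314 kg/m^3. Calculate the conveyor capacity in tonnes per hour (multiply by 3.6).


3958.6061 t/h

Volumetric flow = speed * area
= 4.8 * 0.099 = 0.4752 m^3/s
Mass flow = volumetric * density
= 0.4752 * 2314 = 1099.6128 kg/s
Convert to t/h: multiply by 3.6
Capacity = 1099.6128 * 3.6
= 3958.6061 t/h


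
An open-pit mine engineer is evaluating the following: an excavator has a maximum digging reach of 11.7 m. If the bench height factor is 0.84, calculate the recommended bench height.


Bench height = reach * factor
= 11.7 * 0.84
= 9.828 m

9.828 m


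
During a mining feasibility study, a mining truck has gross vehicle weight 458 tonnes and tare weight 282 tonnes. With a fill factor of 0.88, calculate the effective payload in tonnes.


154.88 tonnes

Maximum payload = gross - tare
= 458 - 282 = 176 tonnes
Effective payload = max payload * fill factor
= 176 * 0.88
= 154.88 tonnes


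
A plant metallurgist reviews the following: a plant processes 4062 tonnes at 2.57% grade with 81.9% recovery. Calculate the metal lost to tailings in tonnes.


18.8952 tonnes

Total metal in feed:
= 4062 * 2.57 / 100 = 104.3934 tonnes
Metal recovered:
= 104.3934 * 81.9 / 100 = 85.4981946 tonnes
Metal lost to tailings:
= 104.3934 - 85.4981946
= 18.8952 tonnes


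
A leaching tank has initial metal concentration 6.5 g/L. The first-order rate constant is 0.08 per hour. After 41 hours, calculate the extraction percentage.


Compute the exponent:
-k * t = -0.08 * 41 = -3.28
Remaining concentration:
C = 6.5 * exp(-3.28)
= 6.5 * 0.03762825681
= 0.2445836692 g/L
Extracted = 6.5 - 0.2445836692 = 6.255416331 g/L
Extraction % = 6.255416331 / 6.5 * 100
= 96.2372%

96.2372%


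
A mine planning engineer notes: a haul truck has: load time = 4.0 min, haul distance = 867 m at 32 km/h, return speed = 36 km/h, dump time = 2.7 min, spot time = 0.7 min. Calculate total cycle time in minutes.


Convert haul speed to m/min: 32 * 1000/60 = 533.3333333 m/min
Haul time = 867 / 533.3333333 = 1.625625 min
Convert return speed to m/min: 36 * 1000/60 = 600 m/min
Return time = 867 / 600 = 1.445 min
Total cycle time:
= 4.0 + 1.625625 + 2.7 + 1.445 + 0.7
= 10.4706 min

10.4706 min


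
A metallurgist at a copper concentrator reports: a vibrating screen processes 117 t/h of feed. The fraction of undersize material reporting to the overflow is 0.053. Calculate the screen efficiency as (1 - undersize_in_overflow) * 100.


Screen efficiency = (1 - fraction of undersize in overflow) * 100
= (1 - 0.053) * 100
= 0.947 * 100
= 94.7%

94.7%


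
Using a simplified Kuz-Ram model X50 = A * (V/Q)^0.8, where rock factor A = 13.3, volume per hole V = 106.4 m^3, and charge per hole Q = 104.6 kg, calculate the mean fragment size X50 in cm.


13.4828 cm

Compute V/Q:
V/Q = 106.4 / 104.6 = 1.017208413
Raise to the power 0.8:
(V/Q)^0.8 = 1.017208413^0.8 = 1.013743202
Multiply by A:
X50 = 13.3 * 1.013743202
= 13.4828 cm


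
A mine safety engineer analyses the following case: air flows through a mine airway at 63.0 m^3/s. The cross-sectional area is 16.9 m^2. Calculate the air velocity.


3.7278 m/s

Velocity = flow rate / cross-sectional area
= 63.0 / 16.9
= 3.7278 m/s


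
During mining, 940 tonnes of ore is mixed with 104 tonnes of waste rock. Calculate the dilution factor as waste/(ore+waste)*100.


9.9617%

Total material = ore + waste
= 940 + 104 = 1044 tonnes
Dilution = waste / total * 100
= 104 / 1044 * 100
= 0.09961685824 * 100
= 9.9617%


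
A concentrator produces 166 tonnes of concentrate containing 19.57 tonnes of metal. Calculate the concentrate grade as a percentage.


Grade = (metal in concentrate / concentrate mass) * 100
= (19.57 / 166) * 100
= 0.1178915663 * 100
= 11.7892%

11.7892%


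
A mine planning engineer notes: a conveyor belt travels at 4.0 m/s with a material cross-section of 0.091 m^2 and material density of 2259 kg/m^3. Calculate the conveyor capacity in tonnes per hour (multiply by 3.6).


Volumetric flow = speed * area
= 4.0 * 0.091 = 0.364 m^3/s
Mass flow = volumetric * density
= 0.364 * 2259 = 822.276 kg/s
Convert to t/h: multiply by 3.6
Capacity = 822.276 * 3.6
= 2960.1936 t/h

2960.1936 t/h


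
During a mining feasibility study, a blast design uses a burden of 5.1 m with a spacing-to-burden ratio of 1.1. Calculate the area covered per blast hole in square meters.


28.611 m^2

First, find the spacing:
Spacing = burden * ratio = 5.1 * 1.1
= 5.61 m
Then, calculate the area:
Area = burden * spacing = 5.1 * 5.61
= 28.611 m^2


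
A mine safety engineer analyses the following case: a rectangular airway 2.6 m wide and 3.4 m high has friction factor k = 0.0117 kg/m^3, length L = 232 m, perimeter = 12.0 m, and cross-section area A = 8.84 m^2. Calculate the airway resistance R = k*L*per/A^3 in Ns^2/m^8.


0.0472 Ns^2/m^8

Compute the numerator:
k * L * per = 0.0117 * 232 * 12.0
= 32.5728
Compute the denominator:
A^3 = 8.84^3 = 690.807104
Resistance:
R = 32.5728 / 690.807104
= 0.0472 Ns^2/m^8


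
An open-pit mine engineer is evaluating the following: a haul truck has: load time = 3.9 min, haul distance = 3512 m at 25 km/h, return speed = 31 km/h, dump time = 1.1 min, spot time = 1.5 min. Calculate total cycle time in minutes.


21.7262 min

Convert haul speed to m/min: 25 * 1000/60 = 416.6666667 m/min
Haul time = 3512 / 416.6666667 = 8.4288 min
Convert return speed to m/min: 31 * 1000/60 = 516.6666667 m/min
Return time = 3512 / 516.6666667 = 6.797419355 min
Total cycle time:
= 3.9 + 8.4288 + 1.1 + 6.797419355 + 1.5
= 21.7262 min


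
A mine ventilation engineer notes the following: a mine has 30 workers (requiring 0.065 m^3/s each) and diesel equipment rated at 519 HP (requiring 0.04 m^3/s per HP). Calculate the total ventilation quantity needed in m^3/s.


22.71 m^3/s

Airflow for workers:
Q_people = 30 * 0.065 = 1.95 m^3/s
Airflow for diesel equipment:
Q_diesel = 519 * 0.04 = 20.76 m^3/s
Total ventilation:
Q_total = 1.95 + 20.76
= 22.71 m^3/s


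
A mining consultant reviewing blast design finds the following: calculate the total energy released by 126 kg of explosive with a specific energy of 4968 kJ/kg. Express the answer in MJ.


625.968 MJ

Energy = mass * specific_energy / 1000
= 126 * 4968 / 1000
= 625968 / 1000
= 625.968 MJ


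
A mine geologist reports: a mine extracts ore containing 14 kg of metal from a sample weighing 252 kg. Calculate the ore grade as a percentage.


Ore grade = (metal mass / ore mass) * 100
= (14 / 252) * 100
= 0.05555555556 * 100
= 5.5556%

5.5556%


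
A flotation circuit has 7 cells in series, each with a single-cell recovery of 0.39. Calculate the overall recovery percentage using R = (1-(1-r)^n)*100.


Complement of single-cell recovery:
1 - r = 1 - 0.39 = 0.61
Raise to power n:
(1 - r)^7 = 0.61^7 = 0.03142742836
Overall recovery:
R = (1 - 0.03142742836) * 100
= 96.8573%

96.8573%


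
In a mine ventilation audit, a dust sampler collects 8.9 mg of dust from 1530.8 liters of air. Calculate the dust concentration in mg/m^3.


Convert liters to m^3: 1 m^3 = 1000 L
Concentration = mass / volume * 1000
= 8.9 / 1530.8 * 1000
= 0.005813953488 * 1000
= 5.814 mg/m^3

5.814 mg/m^3


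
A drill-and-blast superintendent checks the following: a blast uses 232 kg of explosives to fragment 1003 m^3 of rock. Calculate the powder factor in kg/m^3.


Powder factor = explosive mass / rock volume
= 232 / 1003
= 0.2313 kg/m^3

0.2313 kg/m^3


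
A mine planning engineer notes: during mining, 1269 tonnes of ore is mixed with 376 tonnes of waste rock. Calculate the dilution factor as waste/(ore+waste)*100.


22.8571%

Total material = ore + waste
= 1269 + 376 = 1645 tonnes
Dilution = waste / total * 100
= 376 / 1645 * 100
= 0.2285714286 * 100
= 22.8571%


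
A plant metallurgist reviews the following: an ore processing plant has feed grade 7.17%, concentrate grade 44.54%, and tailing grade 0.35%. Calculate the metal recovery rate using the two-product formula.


Using the two-product formula:
R = 100 * c * (f - t) / (f * (c - t))
Numerator = 100 * 44.54 * (7.17 - 0.35)
= 100 * 44.54 * 6.82
= 30376.28
Denominator = 7.17 * (44.54 - 0.35)
= 7.17 * 44.19
= 316.8423
R = 30376.28 / 316.8423
= 95.8719%

95.8719%


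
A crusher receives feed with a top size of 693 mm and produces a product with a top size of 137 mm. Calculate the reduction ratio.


5.0584

Reduction ratio = feed size / product size
= 693 / 137
= 5.0584


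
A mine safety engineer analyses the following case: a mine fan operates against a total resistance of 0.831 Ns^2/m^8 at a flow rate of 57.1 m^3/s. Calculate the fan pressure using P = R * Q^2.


2709.4007 Pa

Compute Q^2:
Q^2 = 57.1^2 = 3260.41
Compute pressure:
P = R * Q^2 = 0.831 * 3260.41
= 2709.4007 Pa


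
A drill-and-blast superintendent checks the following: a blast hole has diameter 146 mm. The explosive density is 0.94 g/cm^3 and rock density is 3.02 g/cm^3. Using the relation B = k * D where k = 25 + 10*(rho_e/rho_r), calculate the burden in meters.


4.1044 m

First, compute k:
rho_e / rho_r = 0.94 / 3.02 = 0.3112582781
k = 25 + 10 * 0.3112582781 = 28.11258278
Then, compute burden:
B = k * D / 1000 = 28.11258278 * 146 / 1000
= 4104.437086 / 1000
= 4.1044 m


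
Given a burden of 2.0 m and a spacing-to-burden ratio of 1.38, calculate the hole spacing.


2.76 m

Spacing = burden * ratio
= 2.0 * 1.38
= 2.76 m
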